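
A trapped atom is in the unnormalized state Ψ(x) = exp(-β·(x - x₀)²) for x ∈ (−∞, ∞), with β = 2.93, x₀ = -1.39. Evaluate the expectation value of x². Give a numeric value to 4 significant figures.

2.017

⟨x²⟩ = ∫ x²·|Ψ|² dx / ∫|Ψ|² dx (integrals over the domain).
Gaussian moments (u = x − x₀): ∫u^(2j)·e^(−2βu²) du = (2j−1)!!/(4β)^j · √(π/(2β)), odd powers integrate to 0; here √(π/(2β)) = 0.73219.
State is unnormalized: ∫|Ψ|² dx = 0.73219, and ∫Ψ*·x²·Ψ dx = 1.4771, so ⟨x²⟩ = 1.4771 / 0.73219.
⟨x²⟩ = 2.0174.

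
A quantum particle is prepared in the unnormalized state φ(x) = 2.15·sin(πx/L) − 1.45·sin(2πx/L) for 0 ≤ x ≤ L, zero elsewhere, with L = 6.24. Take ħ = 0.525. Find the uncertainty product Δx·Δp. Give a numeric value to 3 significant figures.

0.296

Δx = √(⟨x²⟩−⟨x⟩²), Δp = √(⟨p²⟩−⟨p⟩²).
On 0 ≤ x ≤ L (j ≠ l): ∫sin²(jπx/L) dx = L/2, ∫sin(jπx/L)·sin(lπx/L) dx = 0; diagonal moments ∫x·sin²(jπx/L) dx = L²/4, ∫x²·sin²(jπx/L) dx = L³·(1/6 − 1/(4j²π²)); cross terms ∫x·sin(jπx/L)·sin(lπx/L) dx = 0 for j + l even and −4jlL²/(π²(j² − l²)²) for j + l odd, ∫x²·sin(jπx/L)·sin(lπx/L) dx = (−1)^(j+l)·4jlL³/(π²(j² − l²)²); higher powers the same way via product-to-sum and parts. d²/dx² sin(jπx/L) = −(jπ/L)²·sin(jπx/L); on 0 ≤ x ≤ L, ∫sin²(jπx/L) dx = L/2 and ∫sin(jπx/L)·sin(lπx/L) dx = 0 for j ≠ l, so only diagonal terms survive in ∫|φ|² and ∫φ·φ″; ∫φ·φ′ dx = [φ²/2] between the walls = 0.
Normalization: ∫|φ|² dx = 20.982.
⟨x⟩ = 4.1621, ⟨x²⟩ = 17.972 ⇒ Δx = 0.80547.
⟨p⟩ = 0.0000, ⟨p²⟩ = 0.13539 ⇒ Δp = 0.36795.
Δx·Δp = 0.29637.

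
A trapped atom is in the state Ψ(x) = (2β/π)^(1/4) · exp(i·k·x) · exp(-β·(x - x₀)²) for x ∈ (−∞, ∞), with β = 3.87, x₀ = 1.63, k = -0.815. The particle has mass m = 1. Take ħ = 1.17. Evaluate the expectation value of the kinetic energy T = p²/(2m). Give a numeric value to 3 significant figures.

T = −(ħ²/2m) d²/dx², so ⟨T⟩ = −(ħ²/2m) ∫ Ψ*·Ψ'' dx; with m = 1.
Gaussian moments (u = x − x₀): ∫u^(2j)·e^(−2βu²) du = (2j−1)!!/(4β)^j · √(π/(2β)), odd powers integrate to 0; here √(π/(2β)) = 0.63710. Derivatives: Ψ′ = (ik − 2βu)·Ψ, Ψ″ = ((ik − 2βu)² − 2β)·Ψ; the odd-in-u pieces drop out.
⟨T⟩ = 3.1035.

3.10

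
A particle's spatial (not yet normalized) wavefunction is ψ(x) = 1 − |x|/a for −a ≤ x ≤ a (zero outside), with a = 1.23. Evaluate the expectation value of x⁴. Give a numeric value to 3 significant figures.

0.0654

⟨x⁴⟩ = ∫ x⁴·|ψ|² dx / ∫|ψ|² dx (integrals over the domain).
ψ is even, so ∫ over [−a, a] = 2∫₀ᵃ with ψ = 1 − x/a there: ∫₀ᵃ (1 − x/a)² dx = a/3, ∫₀ᵃ x²(1 − x/a)² dx = a³/30, ∫₀ᵃ x⁴(1 − x/a)² dx = a⁵/105.
State is unnormalized: ∫|ψ|² dx = 0.82000, and ∫ψ*·x⁴·ψ dx = 0.053625, so ⟨x⁴⟩ = 0.053625 / 0.82000.
⟨x⁴⟩ = 0.065396.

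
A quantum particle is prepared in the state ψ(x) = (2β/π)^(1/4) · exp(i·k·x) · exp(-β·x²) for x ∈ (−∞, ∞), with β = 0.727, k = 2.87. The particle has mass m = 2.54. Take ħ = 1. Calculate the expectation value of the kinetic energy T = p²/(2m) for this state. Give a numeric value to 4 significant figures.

1.765

T = −(ħ²/2m) d²/dx², so ⟨T⟩ = −(ħ²/2m) ∫ ψ*·ψ'' dx; with m = 2.54.
Gaussian moments: ∫x^(2j)·e^(−2βx²) dx = (2j−1)!!/(4β)^j · √(π/(2β)), odd powers integrate to 0; here √(π/(2β)) = 1.4699. Derivatives: ψ′ = (ik − 2βx)·ψ, ψ″ = ((ik − 2βx)² − 2β)·ψ; the odd-in-x pieces drop out.
⟨T⟩ = 1.7645.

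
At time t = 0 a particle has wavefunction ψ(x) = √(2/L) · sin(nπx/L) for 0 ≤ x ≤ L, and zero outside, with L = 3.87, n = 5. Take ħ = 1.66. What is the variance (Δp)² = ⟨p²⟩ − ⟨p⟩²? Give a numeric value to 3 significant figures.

45.4

Compute ⟨p⟩ and ⟨p²⟩ separately; (Δp)² = ⟨p²⟩ − ⟨p⟩².
d/dx sin(nπx/L) = (nπ/L)·cos(nπx/L) and d²/dx² sin(nπx/L) = −(nπ/L)²·sin(nπx/L); on 0 ≤ x ≤ L, ∫sin²(nπx/L) dx = L/2 and ∫sin(nπx/L)·cos(nπx/L) dx = 0.
⟨p⟩ = 0.0000 and ⟨p²⟩ = 45.398.
(Δp)² = 45.398 − (0.0000)² = 45.398.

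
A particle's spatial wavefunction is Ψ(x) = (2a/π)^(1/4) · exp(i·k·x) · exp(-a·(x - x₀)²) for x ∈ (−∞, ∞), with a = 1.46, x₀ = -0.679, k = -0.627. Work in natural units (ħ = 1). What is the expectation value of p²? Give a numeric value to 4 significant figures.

p² Ψ = −ħ² d²Ψ/dx²; ⟨p²⟩ = −ħ² ∫ Ψ*·Ψ'' dx.
Gaussian moments (u = x − x₀): ∫u^(2j)·e^(−2au²) du = (2j−1)!!/(4a)^j · √(π/(2a)), odd powers integrate to 0; here √(π/(2a)) = 1.0373. Derivatives: Ψ′ = (ik − 2au)·Ψ, Ψ″ = ((ik − 2au)² − 2a)·Ψ; the odd-in-u pieces drop out.
⟨p²⟩ = 1.8531.

1.853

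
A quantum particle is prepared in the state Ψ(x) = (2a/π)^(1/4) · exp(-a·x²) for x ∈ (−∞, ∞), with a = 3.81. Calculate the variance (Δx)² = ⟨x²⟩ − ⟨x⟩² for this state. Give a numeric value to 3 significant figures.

0.0656

Compute ⟨x⟩ and ⟨x²⟩ separately, then (Δx)² = ⟨x²⟩ − ⟨x⟩².
Gaussian moments: ∫x^(2j)·e^(−2ax²) dx = (2j−1)!!/(4a)^j · √(π/(2a)), odd powers integrate to 0; here √(π/(2a)) = 0.64209.
⟨x⟩ = 0.0000 and ⟨x²⟩ = 0.065617.
(Δx)² = 0.065617 − (0.0000)² = 0.065617.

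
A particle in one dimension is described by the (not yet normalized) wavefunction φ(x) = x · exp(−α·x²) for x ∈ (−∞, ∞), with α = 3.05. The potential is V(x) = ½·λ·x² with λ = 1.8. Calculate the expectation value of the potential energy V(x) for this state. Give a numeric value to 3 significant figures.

0.221

⟨V⟩ = ∫ V(x)·|φ|² dx / ∫|φ|² dx.
Expand each integrand as polynomial × e^(−2αx²) and use ∫x^(2j)·e^(−2αx²) dx = (2j−1)!!/(4α)^j · √(π/(2α)), odd powers → 0; here √(π/(2α)) = 0.71765.
State is unnormalized: ∫|φ|² dx = 0.058823, and ∫φ*·V(x)·φ dx = 0.013018, so ⟨V⟩ = 0.013018 / 0.058823.
⟨V⟩ = 0.22131.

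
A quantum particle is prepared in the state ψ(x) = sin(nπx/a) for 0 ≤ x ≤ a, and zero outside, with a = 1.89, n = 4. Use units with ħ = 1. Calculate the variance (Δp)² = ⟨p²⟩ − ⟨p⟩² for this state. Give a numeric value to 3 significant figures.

Compute ⟨p⟩ and ⟨p²⟩ separately; (Δp)² = ⟨p²⟩ − ⟨p⟩².
d/dx sin(nπx/a) = (nπ/a)·cos(nπx/a) and d²/dx² sin(nπx/a) = −(nπ/a)²·sin(nπx/a); on 0 ≤ x ≤ a, ∫sin²(nπx/a) dx = a/2 and ∫sin(nπx/a)·cos(nπx/a) dx = 0.
Normalization: ∫|ψ|² dx = 0.94500.
⟨p⟩ = 0.0000 and ⟨p²⟩ = 44.208.
(Δp)² = 44.208 − (0.0000)² = 44.208.

44.2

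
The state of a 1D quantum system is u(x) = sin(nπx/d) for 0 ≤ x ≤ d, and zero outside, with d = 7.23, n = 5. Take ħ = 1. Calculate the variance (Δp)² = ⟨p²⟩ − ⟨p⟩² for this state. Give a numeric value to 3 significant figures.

Compute ⟨p⟩ and ⟨p²⟩ separately; (Δp)² = ⟨p²⟩ − ⟨p⟩².
d/dx sin(nπx/d) = (nπ/d)·cos(nπx/d) and d²/dx² sin(nπx/d) = −(nπ/d)²·sin(nπx/d); on 0 ≤ x ≤ d, ∫sin²(nπx/d) dx = d/2 and ∫sin(nπx/d)·cos(nπx/d) dx = 0.
Normalization: ∫|u|² dx = 3.6150.
⟨p⟩ = 0.0000 and ⟨p²⟩ = 4.7202.
(Δp)² = 4.7202 − (0.0000)² = 4.7202.

4.72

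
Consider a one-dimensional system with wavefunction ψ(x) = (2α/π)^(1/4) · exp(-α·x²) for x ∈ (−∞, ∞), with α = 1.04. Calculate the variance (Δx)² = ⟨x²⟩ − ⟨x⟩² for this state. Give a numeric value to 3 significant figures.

Compute ⟨x⟩ and ⟨x²⟩ separately, then (Δx)² = ⟨x²⟩ − ⟨x⟩².
Gaussian moments: ∫x^(2j)·e^(−2αx²) dx = (2j−1)!!/(4α)^j · √(π/(2α)), odd powers integrate to 0; here √(π/(2α)) = 1.2290.
⟨x⟩ = 0.0000 and ⟨x²⟩ = 0.24038.
(Δx)² = 0.24038 − (0.0000)² = 0.24038.

0.240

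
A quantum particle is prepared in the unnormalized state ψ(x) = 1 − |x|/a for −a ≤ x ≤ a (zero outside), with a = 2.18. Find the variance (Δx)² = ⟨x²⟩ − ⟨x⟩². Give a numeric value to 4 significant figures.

0.4752

Compute ⟨x⟩ and ⟨x²⟩ separately, then (Δx)² = ⟨x²⟩ − ⟨x⟩².
ψ is even, so ∫ over [−a, a] = 2∫₀ᵃ with ψ = 1 − x/a there: ∫₀ᵃ (1 − x/a)² dx = a/3, ∫₀ᵃ x²(1 − x/a)² dx = a³/30, ∫₀ᵃ x⁴(1 − x/a)² dx = a⁵/105.
Normalization: ∫|ψ|² dx = 1.4533.
⟨x⟩ = 0.0000 and ⟨x²⟩ = 0.47524.
(Δx)² = 0.47524 − (0.0000)² = 0.47524.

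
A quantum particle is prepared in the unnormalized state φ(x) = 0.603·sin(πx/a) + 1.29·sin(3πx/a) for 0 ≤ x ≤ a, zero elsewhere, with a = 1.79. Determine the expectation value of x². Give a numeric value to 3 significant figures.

⟨x²⟩ = ∫ x²·|φ|² dx / ∫|φ|² dx (integrals over the domain).
On 0 ≤ x ≤ a (j ≠ l): ∫sin²(jπx/a) dx = a/2, ∫sin(jπx/a)·sin(lπx/a) dx = 0; diagonal moments ∫x·sin²(jπx/a) dx = a²/4, ∫x²·sin²(jπx/a) dx = a³·(1/6 − 1/(4j²π²)); cross terms ∫x·sin(jπx/a)·sin(lπx/a) dx = 0 for j + l even and −4jla²/(π²(j² − l²)²) for j + l odd, ∫x²·sin(jπx/a)·sin(lπx/a) dx = (−1)^(j+l)·4jla³/(π²(j² − l²)²); higher powers the same way via product-to-sum and parts.
State is unnormalized: ∫|φ|² dx = 1.8148, and ∫φ*·x²·φ dx = 2.0281, so ⟨x²⟩ = 2.0281 / 1.8148.
⟨x²⟩ = 1.1175.

1.12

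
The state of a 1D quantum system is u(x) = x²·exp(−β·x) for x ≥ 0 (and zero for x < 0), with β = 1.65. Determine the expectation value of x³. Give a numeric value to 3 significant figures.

5.84

⟨x³⟩ = ∫ x³·|u|² dx / ∫|u|² dx (integrals over the domain).
Every integrand reduces to terms xʲ·e^(−2βx) on [0, ∞); use ∫₀^∞ xʲ·e^(−2βx) dx = j!/(2β)^(j+1).
State is unnormalized: ∫|u|² dx = 0.061326, and ∫u*·x³·u dx = 0.35836, so ⟨x³⟩ = 0.35836 / 0.061326.
⟨x³⟩ = 5.8436.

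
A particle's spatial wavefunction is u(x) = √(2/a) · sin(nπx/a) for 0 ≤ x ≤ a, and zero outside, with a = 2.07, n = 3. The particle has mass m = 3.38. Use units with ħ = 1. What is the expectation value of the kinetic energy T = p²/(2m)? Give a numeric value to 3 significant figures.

3.07

T = −(ħ²/2m) d²/dx², so ⟨T⟩ = −(ħ²/2m) ∫ u*·u'' dx; with m = 3.38.
d/dx sin(nπx/a) = (nπ/a)·cos(nπx/a) and d²/dx² sin(nπx/a) = −(nπ/a)²·sin(nπx/a); on 0 ≤ x ≤ a, ∫sin²(nπx/a) dx = a/2 and ∫sin(nπx/a)·cos(nπx/a) dx = 0.
⟨T⟩ = 3.0666.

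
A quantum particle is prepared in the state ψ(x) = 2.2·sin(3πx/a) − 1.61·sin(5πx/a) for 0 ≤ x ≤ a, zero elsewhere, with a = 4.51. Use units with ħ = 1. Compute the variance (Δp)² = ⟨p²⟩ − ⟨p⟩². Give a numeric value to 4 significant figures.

7.075

Compute ⟨p⟩ and ⟨p²⟩ separately; (Δp)² = ⟨p²⟩ − ⟨p⟩².
d²/dx² sin(jπx/a) = −(jπ/a)²·sin(jπx/a); on 0 ≤ x ≤ a, ∫sin²(jπx/a) dx = a/2 and ∫sin(jπx/a)·sin(lπx/a) dx = 0 for j ≠ l, so only diagonal terms survive in ∫|ψ|² and ∫ψ·ψ″; ∫ψ·ψ′ dx = [ψ²/2] between the walls = 0.
Normalization: ∫|ψ|² dx = 16.759.
⟨p⟩ = 0.0000 and ⟨p²⟩ = 7.0748.
(Δp)² = 7.0748 − (0.0000)² = 7.0748.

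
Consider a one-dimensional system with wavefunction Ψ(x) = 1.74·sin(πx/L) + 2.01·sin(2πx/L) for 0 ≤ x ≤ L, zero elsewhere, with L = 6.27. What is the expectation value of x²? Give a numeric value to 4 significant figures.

⟨x²⟩ = ∫ x²·|Ψ|² dx / ∫|Ψ|² dx (integrals over the domain).
On 0 ≤ x ≤ L (j ≠ l): ∫sin²(jπx/L) dx = L/2, ∫sin(jπx/L)·sin(lπx/L) dx = 0; diagonal moments ∫x·sin²(jπx/L) dx = L²/4, ∫x²·sin²(jπx/L) dx = L³·(1/6 − 1/(4j²π²)); cross terms ∫x·sin(jπx/L)·sin(lπx/L) dx = 0 for j + l even and −4jlL²/(π²(j² − l²)²) for j + l odd, ∫x²·sin(jπx/L)·sin(lπx/L) dx = (−1)^(j+l)·4jlL³/(π²(j² − l²)²); higher powers the same way via product-to-sum and parts.
State is unnormalized: ∫|Ψ|² dx = 22.157, and ∫Ψ*·x²·Ψ dx = 109.86, so ⟨x²⟩ = 109.86 / 22.157.
⟨x²⟩ = 4.9583.

4.958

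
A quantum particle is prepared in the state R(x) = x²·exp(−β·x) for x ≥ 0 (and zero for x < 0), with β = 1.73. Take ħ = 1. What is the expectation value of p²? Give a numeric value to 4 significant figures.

p² R = −ħ² d²R/dx²; ⟨p²⟩ = −ħ² ∫ R*·R'' dx / ∫|R|² dx.
Differentiate x²·exp(−β·x) with the product rule; every integrand then reduces to terms xʲ·e^(−2βx) on [0, ∞), with ∫₀^∞ xʲ·e^(−2βx) dx = j!/(2β)^(j+1).
State is unnormalized: ∫|R|² dx = 0.048398, and ∫R*·(−ħ² R'') dx = 0.048284, so ⟨p²⟩ = 0.048284 / 0.048398.
⟨p²⟩ = 0.99763.

0.9976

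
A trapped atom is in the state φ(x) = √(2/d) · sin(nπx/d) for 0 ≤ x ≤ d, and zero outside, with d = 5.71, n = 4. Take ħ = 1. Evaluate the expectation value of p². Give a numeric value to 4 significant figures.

4.843

p² φ = −ħ² d²φ/dx²; ⟨p²⟩ = −ħ² ∫ φ*·φ'' dx.
d/dx sin(nπx/d) = (nπ/d)·cos(nπx/d) and d²/dx² sin(nπx/d) = −(nπ/d)²·sin(nπx/d); on 0 ≤ x ≤ d, ∫sin²(nπx/d) dx = d/2 and ∫sin(nπx/d)·cos(nπx/d) dx = 0.
⟨p²⟩ = 4.8434.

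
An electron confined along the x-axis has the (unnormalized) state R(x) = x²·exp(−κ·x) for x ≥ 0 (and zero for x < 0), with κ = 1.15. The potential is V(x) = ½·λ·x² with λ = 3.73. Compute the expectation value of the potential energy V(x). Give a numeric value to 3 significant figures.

⟨V⟩ = ∫ V(x)·|R|² dx / ∫|R|² dx.
Every integrand reduces to terms xʲ·e^(−2κx) on [0, ∞); use ∫₀^∞ xʲ·e^(−2κx) dx = j!/(2κ)^(j+1).
State is unnormalized: ∫|R|² dx = 0.37288, and ∫R*·V(x)·R dx = 3.9438, so ⟨V⟩ = 3.9438 / 0.37288.
⟨V⟩ = 10.577.

10.6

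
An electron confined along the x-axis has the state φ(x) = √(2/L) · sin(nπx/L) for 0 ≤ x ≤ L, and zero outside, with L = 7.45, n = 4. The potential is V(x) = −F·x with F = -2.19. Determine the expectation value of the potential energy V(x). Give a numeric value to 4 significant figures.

⟨V⟩ = ∫ V(x)·|φ|² dx.
With sin²θ = (1 − cos2θ)/2 on 0 ≤ x ≤ L: ∫sin²(nπx/L) dx = L/2, ∫x·sin²(nπx/L) dx = L²/4, ∫x²·sin²(nπx/L) dx = L³·(1/6 − 1/(4n²π²)); higher powers xᵏ the same way, integrating xᵏ·cos(2nπx/L) by parts.
⟨V⟩ = 8.1578.

8.158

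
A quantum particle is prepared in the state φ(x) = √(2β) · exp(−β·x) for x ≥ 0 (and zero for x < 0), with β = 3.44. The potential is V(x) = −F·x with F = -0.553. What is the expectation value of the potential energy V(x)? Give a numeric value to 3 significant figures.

0.0804

⟨V⟩ = ∫ V(x)·|φ|² dx.
Every integrand reduces to terms xʲ·e^(−2βx) on [0, ∞); use ∫₀^∞ xʲ·e^(−2βx) dx = j!/(2β)^(j+1).
⟨V⟩ = 0.080378.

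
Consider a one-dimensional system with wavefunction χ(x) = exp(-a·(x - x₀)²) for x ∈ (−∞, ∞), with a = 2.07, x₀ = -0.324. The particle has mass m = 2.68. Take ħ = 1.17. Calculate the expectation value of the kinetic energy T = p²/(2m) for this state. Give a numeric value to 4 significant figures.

T = −(ħ²/2m) d²/dx², so ⟨T⟩ = −(ħ²/2m) ∫ χ*·χ'' dx / ∫|χ|² dx; with m = 2.68.
Gaussian moments (u = x − x₀): ∫u^(2j)·e^(−2au²) du = (2j−1)!!/(4a)^j · √(π/(2a)), odd powers integrate to 0; here √(π/(2a)) = 0.87111. Derivatives: d/dx e^(−au²) = −2au·e^(−au²), d²/dx² e^(−au²) = (4a²u² − 2a)·e^(−au²).
State is unnormalized: ∫|χ|² dx = 0.87111, and ∫χ*·(−ħ²/2m · χ'') dx = 0.46052, so ⟨T⟩ = 0.46052 / 0.87111.
⟨T⟩ = 0.52866.

0.5287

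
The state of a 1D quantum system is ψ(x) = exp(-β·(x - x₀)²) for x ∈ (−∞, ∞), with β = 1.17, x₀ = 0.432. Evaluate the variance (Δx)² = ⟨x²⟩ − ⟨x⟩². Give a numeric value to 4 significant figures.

0.2137

Compute ⟨x⟩ and ⟨x²⟩ separately, then (Δx)² = ⟨x²⟩ − ⟨x⟩².
Gaussian moments (u = x − x₀): ∫u^(2j)·e^(−2βu²) du = (2j−1)!!/(4β)^j · √(π/(2β)), odd powers integrate to 0; here √(π/(2β)) = 1.1587.
Normalization: ∫|ψ|² dx = 1.1587.
⟨x⟩ = 0.43200 and ⟨x²⟩ = 0.40030.
(Δx)² = 0.40030 − (0.43200)² = 0.21368.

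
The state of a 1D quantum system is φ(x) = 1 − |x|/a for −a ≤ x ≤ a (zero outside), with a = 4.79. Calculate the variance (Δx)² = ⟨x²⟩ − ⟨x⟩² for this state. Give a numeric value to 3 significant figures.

Compute ⟨x⟩ and ⟨x²⟩ separately, then (Δx)² = ⟨x²⟩ − ⟨x⟩².
φ is even, so ∫ over [−a, a] = 2∫₀ᵃ with φ = 1 − x/a there: ∫₀ᵃ (1 − x/a)² dx = a/3, ∫₀ᵃ x²(1 − x/a)² dx = a³/30, ∫₀ᵃ x⁴(1 − x/a)² dx = a⁵/105.
Normalization: ∫|φ|² dx = 3.1933.
⟨x⟩ = 0.0000 and ⟨x²⟩ = 2.2944.
(Δx)² = 2.2944 − (0.0000)² = 2.2944.

2.29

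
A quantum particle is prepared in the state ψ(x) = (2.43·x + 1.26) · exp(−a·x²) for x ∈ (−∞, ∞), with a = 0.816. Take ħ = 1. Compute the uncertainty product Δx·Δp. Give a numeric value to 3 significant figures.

0.743

Δx = √(⟨x²⟩−⟨x⟩²), Δp = √(⟨p²⟩−⟨p⟩²).
Expand each integrand as polynomial × e^(−2ax²) and use ∫x^(2j)·e^(−2ax²) dx = (2j−1)!!/(4a)^j · √(π/(2a)), odd powers → 0; here √(π/(2a)) = 1.3874. Differentiate with the product rule, d/dx e^(−ax²) = −2ax·e^(−ax²).
Normalization: ∫|ψ|² dx = 4.7127.
⟨x⟩ = 0.55233, ⟨x²⟩ = 0.63272 ⇒ Δx = 0.57241.
⟨p⟩ = 0.0000, ⟨p²⟩ = 1.6852 ⇒ Δp = 1.2982.
Δx·Δp = 0.74308.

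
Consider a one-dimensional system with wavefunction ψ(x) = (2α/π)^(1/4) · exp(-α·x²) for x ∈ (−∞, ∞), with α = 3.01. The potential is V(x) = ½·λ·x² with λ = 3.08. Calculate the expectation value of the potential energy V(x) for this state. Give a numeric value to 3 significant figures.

⟨V⟩ = ∫ V(x)·|ψ|² dx.
Gaussian moments: ∫x^(2j)·e^(−2αx²) dx = (2j−1)!!/(4α)^j · √(π/(2α)), odd powers integrate to 0; here √(π/(2α)) = 0.72240.
⟨V⟩ = 0.12791.

0.128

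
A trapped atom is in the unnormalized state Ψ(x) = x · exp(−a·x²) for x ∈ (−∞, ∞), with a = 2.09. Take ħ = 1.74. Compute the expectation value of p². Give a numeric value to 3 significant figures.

19.0

p² Ψ = −ħ² d²Ψ/dx²; ⟨p²⟩ = −ħ² ∫ Ψ*·Ψ'' dx / ∫|Ψ|² dx.
Expand each integrand as polynomial × e^(−2ax²) and use ∫x^(2j)·e^(−2ax²) dx = (2j−1)!!/(4a)^j · √(π/(2a)), odd powers → 0; here √(π/(2a)) = 0.86694. Differentiate with the product rule, d/dx e^(−ax²) = −2ax·e^(−ax²).
State is unnormalized: ∫|Ψ|² dx = 0.10370, and ∫Ψ*·(−ħ² Ψ'') dx = 1.9686, so ⟨p²⟩ = 1.9686 / 0.10370.
⟨p²⟩ = 18.983.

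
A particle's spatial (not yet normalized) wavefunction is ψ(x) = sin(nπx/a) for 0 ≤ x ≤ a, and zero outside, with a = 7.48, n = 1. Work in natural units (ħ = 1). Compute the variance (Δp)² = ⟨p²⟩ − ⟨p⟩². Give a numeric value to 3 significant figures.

0.176

Compute ⟨p⟩ and ⟨p²⟩ separately; (Δp)² = ⟨p²⟩ − ⟨p⟩².
d/dx sin(nπx/a) = (nπ/a)·cos(nπx/a) and d²/dx² sin(nπx/a) = −(nπ/a)²·sin(nπx/a); on 0 ≤ x ≤ a, ∫sin²(nπx/a) dx = a/2 and ∫sin(nπx/a)·cos(nπx/a) dx = 0.
Normalization: ∫|ψ|² dx = 3.7400.
⟨p⟩ = 0.0000 and ⟨p²⟩ = 0.17640.
(Δp)² = 0.17640 − (0.0000)² = 0.17640.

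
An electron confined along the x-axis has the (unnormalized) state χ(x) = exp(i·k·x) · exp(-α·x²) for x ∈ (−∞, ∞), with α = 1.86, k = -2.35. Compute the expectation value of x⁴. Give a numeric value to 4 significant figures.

⟨x⁴⟩ = ∫ x⁴·|χ|² dx / ∫|χ|² dx (integrals over the domain).
Gaussian moments: ∫x^(2j)·e^(−2αx²) dx = (2j−1)!!/(4α)^j · √(π/(2α)), odd powers integrate to 0; here √(π/(2α)) = 0.91897.
State is unnormalized: ∫|χ|² dx = 0.91897, and ∫χ*·x⁴·χ dx = 0.049806, so ⟨x⁴⟩ = 0.049806 / 0.91897.
⟨x⁴⟩ = 0.054197.

0.05420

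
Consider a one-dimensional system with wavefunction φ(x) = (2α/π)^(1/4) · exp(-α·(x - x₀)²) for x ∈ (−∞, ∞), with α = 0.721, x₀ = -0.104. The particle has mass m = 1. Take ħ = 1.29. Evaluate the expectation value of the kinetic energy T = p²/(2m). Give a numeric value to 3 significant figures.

T = −(ħ²/2m) d²/dx², so ⟨T⟩ = −(ħ²/2m) ∫ φ*·φ'' dx; with m = 1.
Gaussian moments (u = x − x₀): ∫u^(2j)·e^(−2αu²) du = (2j−1)!!/(4α)^j · √(π/(2α)), odd powers integrate to 0; here √(π/(2α)) = 1.4760. Derivatives: d/dx e^(−αu²) = −2αu·e^(−αu²), d²/dx² e^(−αu²) = (4α²u² − 2α)·e^(−αu²).
⟨T⟩ = 0.59991.

0.600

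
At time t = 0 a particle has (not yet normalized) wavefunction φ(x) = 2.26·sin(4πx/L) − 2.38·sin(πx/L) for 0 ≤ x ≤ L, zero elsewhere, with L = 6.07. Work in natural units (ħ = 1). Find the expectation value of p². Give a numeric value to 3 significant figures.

p² φ = −ħ² d²φ/dx²; ⟨p²⟩ = −ħ² ∫ φ*·φ'' dx / ∫|φ|² dx.
d²/dx² sin(jπx/L) = −(jπ/L)²·sin(jπx/L); on 0 ≤ x ≤ L, ∫sin²(jπx/L) dx = L/2 and ∫sin(jπx/L)·sin(lπx/L) dx = 0 for j ≠ l, so only diagonal terms survive in ∫|φ|² and ∫φ·φ″; ∫φ·φ′ dx = [φ²/2] between the walls = 0.
State is unnormalized: ∫|φ|² dx = 32.693, and ∫φ*·(−ħ² φ'') dx = 71.043, so ⟨p²⟩ = 71.043 / 32.693.
⟨p²⟩ = 2.1730.

2.17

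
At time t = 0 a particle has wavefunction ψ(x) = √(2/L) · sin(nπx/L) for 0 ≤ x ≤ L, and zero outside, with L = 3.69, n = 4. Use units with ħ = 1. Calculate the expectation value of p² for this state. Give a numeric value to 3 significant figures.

p² ψ = −ħ² d²ψ/dx²; ⟨p²⟩ = −ħ² ∫ ψ*·ψ'' dx.
d/dx sin(nπx/L) = (nπ/L)·cos(nπx/L) and d²/dx² sin(nπx/L) = −(nπ/L)²·sin(nπx/L); on 0 ≤ x ≤ L, ∫sin²(nπx/L) dx = L/2 and ∫sin(nπx/L)·cos(nπx/L) dx = 0.
⟨p²⟩ = 11.598.

11.6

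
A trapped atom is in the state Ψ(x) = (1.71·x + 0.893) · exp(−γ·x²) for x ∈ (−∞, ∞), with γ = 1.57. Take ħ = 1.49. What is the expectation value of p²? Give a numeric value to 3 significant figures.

6.06

p² Ψ = −ħ² d²Ψ/dx²; ⟨p²⟩ = −ħ² ∫ Ψ*·Ψ'' dx / ∫|Ψ|² dx.
Expand each integrand as polynomial × e^(−2γx²) and use ∫x^(2j)·e^(−2γx²) dx = (2j−1)!!/(4γ)^j · √(π/(2γ)), odd powers → 0; here √(π/(2γ)) = 1.0003. Differentiate with the product rule, d/dx e^(−γx²) = −2γx·e^(−γx²).
State is unnormalized: ∫|Ψ|² dx = 1.2634, and ∫Ψ*·(−ħ² Ψ'') dx = 7.6503, so ⟨p²⟩ = 7.6503 / 1.2634.
⟨p²⟩ = 6.0554.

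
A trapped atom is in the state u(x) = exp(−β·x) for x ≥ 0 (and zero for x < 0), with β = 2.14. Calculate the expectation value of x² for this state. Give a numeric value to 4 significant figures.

0.1092

⟨x²⟩ = ∫ x²·|u|² dx / ∫|u|² dx (integrals over the domain).
Every integrand reduces to terms xʲ·e^(−2βx) on [0, ∞); use ∫₀^∞ xʲ·e^(−2βx) dx = j!/(2β)^(j+1).
State is unnormalized: ∫|u|² dx = 0.23364, and ∫u*·x²·u dx = 0.025509, so ⟨x²⟩ = 0.025509 / 0.23364.
⟨x²⟩ = 0.10918.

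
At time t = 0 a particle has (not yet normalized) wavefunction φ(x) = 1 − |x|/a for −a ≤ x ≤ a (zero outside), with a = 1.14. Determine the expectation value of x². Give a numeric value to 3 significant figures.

0.130

⟨x²⟩ = ∫ x²·|φ|² dx / ∫|φ|² dx (integrals over the domain).
φ is even, so ∫ over [−a, a] = 2∫₀ᵃ with φ = 1 − x/a there: ∫₀ᵃ (1 − x/a)² dx = a/3, ∫₀ᵃ x²(1 − x/a)² dx = a³/30, ∫₀ᵃ x⁴(1 − x/a)² dx = a⁵/105.
State is unnormalized: ∫|φ|² dx = 0.76000, and ∫φ*·x²·φ dx = 0.098770, so ⟨x²⟩ = 0.098770 / 0.76000.
⟨x²⟩ = 0.12996.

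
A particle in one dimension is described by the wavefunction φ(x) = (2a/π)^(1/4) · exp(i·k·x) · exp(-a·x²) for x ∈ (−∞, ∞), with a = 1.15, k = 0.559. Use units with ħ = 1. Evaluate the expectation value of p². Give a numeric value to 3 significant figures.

1.46

p² φ = −ħ² d²φ/dx²; ⟨p²⟩ = −ħ² ∫ φ*·φ'' dx.
Gaussian moments: ∫x^(2j)·e^(−2ax²) dx = (2j−1)!!/(4a)^j · √(π/(2a)), odd powers integrate to 0; here √(π/(2a)) = 1.1687. Derivatives: φ′ = (ik − 2ax)·φ, φ″ = ((ik − 2ax)² − 2a)·φ; the odd-in-x pieces drop out.
⟨p²⟩ = 1.4625.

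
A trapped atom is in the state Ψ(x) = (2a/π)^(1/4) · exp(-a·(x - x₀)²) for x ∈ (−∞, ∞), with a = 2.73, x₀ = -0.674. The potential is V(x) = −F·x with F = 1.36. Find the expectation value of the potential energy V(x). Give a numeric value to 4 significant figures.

0.9166

⟨V⟩ = ∫ V(x)·|Ψ|² dx.
Gaussian moments (u = x − x₀): ∫u^(2j)·e^(−2au²) du = (2j−1)!!/(4a)^j · √(π/(2a)), odd powers integrate to 0; here √(π/(2a)) = 0.75854.
⟨V⟩ = 0.91664.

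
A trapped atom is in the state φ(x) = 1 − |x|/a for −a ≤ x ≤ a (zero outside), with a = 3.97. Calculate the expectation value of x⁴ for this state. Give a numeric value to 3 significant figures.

⟨x⁴⟩ = ∫ x⁴·|φ|² dx / ∫|φ|² dx (integrals over the domain).
φ is even, so ∫ over [−a, a] = 2∫₀ᵃ with φ = 1 − x/a there: ∫₀ᵃ (1 − x/a)² dx = a/3, ∫₀ᵃ x²(1 − x/a)² dx = a³/30, ∫₀ᵃ x⁴(1 − x/a)² dx = a⁵/105.
State is unnormalized: ∫|φ|² dx = 2.6467, and ∫φ*·x⁴·φ dx = 18.784, so ⟨x⁴⟩ = 18.784 / 2.6467.
⟨x⁴⟩ = 7.0973.

7.10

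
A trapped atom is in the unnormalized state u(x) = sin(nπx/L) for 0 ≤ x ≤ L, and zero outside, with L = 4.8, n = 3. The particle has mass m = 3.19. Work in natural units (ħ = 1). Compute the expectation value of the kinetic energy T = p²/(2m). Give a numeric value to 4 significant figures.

0.6043

T = −(ħ²/2m) d²/dx², so ⟨T⟩ = −(ħ²/2m) ∫ u*·u'' dx / ∫|u|² dx; with m = 3.19.
d/dx sin(nπx/L) = (nπ/L)·cos(nπx/L) and d²/dx² sin(nπx/L) = −(nπ/L)²·sin(nπx/L); on 0 ≤ x ≤ L, ∫sin²(nπx/L) dx = L/2 and ∫sin(nπx/L)·cos(nπx/L) dx = 0.
State is unnormalized: ∫|u|² dx = 2.4000, and ∫u*·(−ħ²/2m · u'') dx = 1.4503, so ⟨T⟩ = 1.4503 / 2.4000.
⟨T⟩ = 0.60428.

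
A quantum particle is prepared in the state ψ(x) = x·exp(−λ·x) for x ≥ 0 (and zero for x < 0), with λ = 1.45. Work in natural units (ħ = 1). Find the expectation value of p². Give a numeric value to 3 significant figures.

p² ψ = −ħ² d²ψ/dx²; ⟨p²⟩ = −ħ² ∫ ψ*·ψ'' dx / ∫|ψ|² dx.
Differentiate x·exp(−λ·x) with the product rule; every integrand then reduces to terms xʲ·e^(−2λx) on [0, ∞), with ∫₀^∞ xʲ·e^(−2λx) dx = j!/(2λ)^(j+1).
State is unnormalized: ∫|ψ|² dx = 0.082004, and ∫ψ*·(−ħ² ψ'') dx = 0.17241, so ⟨p²⟩ = 0.17241 / 0.082004.
⟨p²⟩ = 2.1025.

2.10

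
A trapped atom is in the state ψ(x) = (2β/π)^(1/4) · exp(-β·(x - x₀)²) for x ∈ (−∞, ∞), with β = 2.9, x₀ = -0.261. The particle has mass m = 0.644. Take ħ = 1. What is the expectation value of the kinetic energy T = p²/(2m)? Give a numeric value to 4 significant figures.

T = −(ħ²/2m) d²/dx², so ⟨T⟩ = −(ħ²/2m) ∫ ψ*·ψ'' dx; with m = 0.644.
Gaussian moments (u = x − x₀): ∫u^(2j)·e^(−2βu²) du = (2j−1)!!/(4β)^j · √(π/(2β)), odd powers integrate to 0; here √(π/(2β)) = 0.73597. Derivatives: d/dx e^(−βu²) = −2βu·e^(−βu²), d²/dx² e^(−βu²) = (4β²u² − 2β)·e^(−βu²).
⟨T⟩ = 2.2516.

2.252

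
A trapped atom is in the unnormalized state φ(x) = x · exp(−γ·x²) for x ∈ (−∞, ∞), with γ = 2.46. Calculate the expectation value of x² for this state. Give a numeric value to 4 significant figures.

0.3049

⟨x²⟩ = ∫ x²·|φ|² dx / ∫|φ|² dx (integrals over the domain).
Expand each integrand as polynomial × e^(−2γx²) and use ∫x^(2j)·e^(−2γx²) dx = (2j−1)!!/(4γ)^j · √(π/(2γ)), odd powers → 0; here √(π/(2γ)) = 0.79908.
State is unnormalized: ∫|φ|² dx = 0.081208, and ∫φ*·x²·φ dx = 0.024758, so ⟨x²⟩ = 0.024758 / 0.081208.
⟨x²⟩ = 0.30488.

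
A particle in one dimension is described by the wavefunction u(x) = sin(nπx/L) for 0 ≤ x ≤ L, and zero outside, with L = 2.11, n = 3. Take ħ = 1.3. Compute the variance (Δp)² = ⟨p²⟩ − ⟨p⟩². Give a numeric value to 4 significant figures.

Compute ⟨p⟩ and ⟨p²⟩ separately; (Δp)² = ⟨p²⟩ − ⟨p⟩².
d/dx sin(nπx/L) = (nπ/L)·cos(nπx/L) and d²/dx² sin(nπx/L) = −(nπ/L)²·sin(nπx/L); on 0 ≤ x ≤ L, ∫sin²(nπx/L) dx = L/2 and ∫sin(nπx/L)·cos(nπx/L) dx = 0.
Normalization: ∫|u|² dx = 1.0550.
⟨p⟩ = 0.0000 and ⟨p²⟩ = 33.718.
(Δp)² = 33.718 − (0.0000)² = 33.718.

33.72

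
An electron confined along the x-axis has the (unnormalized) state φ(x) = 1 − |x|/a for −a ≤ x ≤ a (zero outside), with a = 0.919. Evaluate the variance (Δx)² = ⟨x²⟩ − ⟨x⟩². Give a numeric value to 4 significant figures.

Compute ⟨x⟩ and ⟨x²⟩ separately, then (Δx)² = ⟨x²⟩ − ⟨x⟩².
φ is even, so ∫ over [−a, a] = 2∫₀ᵃ with φ = 1 − x/a there: ∫₀ᵃ (1 − x/a)² dx = a/3, ∫₀ᵃ x²(1 − x/a)² dx = a³/30, ∫₀ᵃ x⁴(1 − x/a)² dx = a⁵/105.
Normalization: ∫|φ|² dx = 0.61267.
⟨x⟩ = 0.0000 and ⟨x²⟩ = 0.084456.
(Δx)² = 0.084456 − (0.0000)² = 0.084456.

0.08446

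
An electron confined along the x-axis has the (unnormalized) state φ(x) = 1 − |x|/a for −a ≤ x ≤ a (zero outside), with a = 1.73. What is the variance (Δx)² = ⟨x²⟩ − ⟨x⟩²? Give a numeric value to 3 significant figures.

Compute ⟨x⟩ and ⟨x²⟩ separately, then (Δx)² = ⟨x²⟩ − ⟨x⟩².
φ is even, so ∫ over [−a, a] = 2∫₀ᵃ with φ = 1 − x/a there: ∫₀ᵃ (1 − x/a)² dx = a/3, ∫₀ᵃ x²(1 − x/a)² dx = a³/30, ∫₀ᵃ x⁴(1 − x/a)² dx = a⁵/105.
Normalization: ∫|φ|² dx = 1.1533.
⟨x⟩ = 0.0000 and ⟨x²⟩ = 0.29929.
(Δx)² = 0.29929 − (0.0000)² = 0.29929.

0.299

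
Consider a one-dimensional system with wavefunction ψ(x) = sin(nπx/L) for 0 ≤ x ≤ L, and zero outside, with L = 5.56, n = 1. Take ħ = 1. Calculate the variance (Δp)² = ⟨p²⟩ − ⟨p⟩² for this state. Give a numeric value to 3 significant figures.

0.319

Compute ⟨p⟩ and ⟨p²⟩ separately; (Δp)² = ⟨p²⟩ − ⟨p⟩².
d/dx sin(nπx/L) = (nπ/L)·cos(nπx/L) and d²/dx² sin(nπx/L) = −(nπ/L)²·sin(nπx/L); on 0 ≤ x ≤ L, ∫sin²(nπx/L) dx = L/2 and ∫sin(nπx/L)·cos(nπx/L) dx = 0.
Normalization: ∫|ψ|² dx = 2.7800.
⟨p⟩ = 0.0000 and ⟨p²⟩ = 0.31926.
(Δp)² = 0.31926 − (0.0000)² = 0.31926.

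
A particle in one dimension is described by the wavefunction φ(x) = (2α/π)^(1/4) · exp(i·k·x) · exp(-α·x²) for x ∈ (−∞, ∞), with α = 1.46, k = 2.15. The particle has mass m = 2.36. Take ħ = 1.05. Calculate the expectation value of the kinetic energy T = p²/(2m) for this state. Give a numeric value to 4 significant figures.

T = −(ħ²/2m) d²/dx², so ⟨T⟩ = −(ħ²/2m) ∫ φ*·φ'' dx; with m = 2.36.
Gaussian moments: ∫x^(2j)·e^(−2αx²) dx = (2j−1)!!/(4α)^j · √(π/(2α)), odd powers integrate to 0; here √(π/(2α)) = 1.0373. Derivatives: φ′ = (ik − 2αx)·φ, φ″ = ((ik − 2αx)² − 2α)·φ; the odd-in-x pieces drop out.
⟨T⟩ = 1.4208.

1.421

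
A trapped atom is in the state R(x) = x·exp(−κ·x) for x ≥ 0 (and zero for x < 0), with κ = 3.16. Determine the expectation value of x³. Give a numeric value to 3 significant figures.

⟨x³⟩ = ∫ x³·|R|² dx / ∫|R|² dx (integrals over the domain).
Every integrand reduces to terms xʲ·e^(−2κx) on [0, ∞); use ∫₀^∞ xʲ·e^(−2κx) dx = j!/(2κ)^(j+1).
State is unnormalized: ∫|R|² dx = 0.0079228, and ∫R*·x³·R dx = 0.0018831, so ⟨x³⟩ = 0.0018831 / 0.0079228.
⟨x³⟩ = 0.23768.

0.238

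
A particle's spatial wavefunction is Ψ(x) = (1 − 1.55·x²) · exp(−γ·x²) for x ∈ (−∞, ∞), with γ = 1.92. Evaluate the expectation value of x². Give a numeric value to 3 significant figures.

⟨x²⟩ = ∫ x²·|Ψ|² dx / ∫|Ψ|² dx (integrals over the domain).
Expand each integrand as polynomial × e^(−2γx²) and use ∫x^(2j)·e^(−2γx²) dx = (2j−1)!!/(4γ)^j · √(π/(2γ)), odd powers → 0; here √(π/(2γ)) = 0.90450.
State is unnormalized: ∫|Ψ|² dx = 0.64993, and ∫Ψ*·x²·Ψ dx = 0.047115, so ⟨x²⟩ = 0.047115 / 0.64993.
⟨x²⟩ = 0.072493.

0.0725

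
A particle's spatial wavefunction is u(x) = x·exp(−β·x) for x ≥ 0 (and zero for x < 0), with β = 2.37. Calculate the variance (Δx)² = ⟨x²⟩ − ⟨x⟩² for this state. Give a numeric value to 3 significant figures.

0.134

Compute ⟨x⟩ and ⟨x²⟩ separately, then (Δx)² = ⟨x²⟩ − ⟨x⟩².
Every integrand reduces to terms xʲ·e^(−2βx) on [0, ∞); use ∫₀^∞ xʲ·e^(−2βx) dx = j!/(2β)^(j+1).
Normalization: ∫|u|² dx = 0.018780.
⟨x⟩ = 0.63291 and ⟨x²⟩ = 0.53410.
(Δx)² = 0.53410 − (0.63291)² = 0.13353.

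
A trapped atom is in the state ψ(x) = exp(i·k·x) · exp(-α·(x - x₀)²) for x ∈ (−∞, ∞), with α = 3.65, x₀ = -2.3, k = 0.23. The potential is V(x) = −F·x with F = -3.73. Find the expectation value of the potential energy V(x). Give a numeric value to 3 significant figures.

⟨V⟩ = ∫ V(x)·|ψ|² dx / ∫|ψ|² dx.
Gaussian moments (u = x − x₀): ∫u^(2j)·e^(−2αu²) du = (2j−1)!!/(4α)^j · √(π/(2α)), odd powers integrate to 0; here √(π/(2α)) = 0.65601.
State is unnormalized: ∫|ψ|² dx = 0.65601, and ∫ψ*·V(x)·ψ dx = -5.6279, so ⟨V⟩ = -5.6279 / 0.65601.
⟨V⟩ = -8.5790.

-8.58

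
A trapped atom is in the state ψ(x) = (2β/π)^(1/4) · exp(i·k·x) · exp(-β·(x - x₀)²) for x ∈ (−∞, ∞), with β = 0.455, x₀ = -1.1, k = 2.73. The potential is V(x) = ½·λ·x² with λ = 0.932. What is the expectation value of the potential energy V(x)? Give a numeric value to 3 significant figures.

⟨V⟩ = ∫ V(x)·|ψ|² dx.
Gaussian moments (u = x − x₀): ∫u^(2j)·e^(−2βu²) du = (2j−1)!!/(4β)^j · √(π/(2β)), odd powers integrate to 0; here √(π/(2β)) = 1.8580.
⟨V⟩ = 0.81990.

0.820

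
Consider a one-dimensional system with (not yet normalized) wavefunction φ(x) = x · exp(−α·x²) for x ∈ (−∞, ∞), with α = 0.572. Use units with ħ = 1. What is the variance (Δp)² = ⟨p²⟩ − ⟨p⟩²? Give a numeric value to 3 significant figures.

Compute ⟨p⟩ and ⟨p²⟩ separately; (Δp)² = ⟨p²⟩ − ⟨p⟩².
Expand each integrand as polynomial × e^(−2αx²) and use ∫x^(2j)·e^(−2αx²) dx = (2j−1)!!/(4α)^j · √(π/(2α)), odd powers → 0; here √(π/(2α)) = 1.6572. Differentiate with the product rule, d/dx e^(−αx²) = −2αx·e^(−αx²).
Normalization: ∫|φ|² dx = 0.72428.
⟨p⟩ = 0.0000 and ⟨p²⟩ = 1.7160.
(Δp)² = 1.7160 − (0.0000)² = 1.7160.

1.72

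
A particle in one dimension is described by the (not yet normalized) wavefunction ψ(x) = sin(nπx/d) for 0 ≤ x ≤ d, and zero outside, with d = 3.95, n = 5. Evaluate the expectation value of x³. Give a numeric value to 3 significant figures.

⟨x³⟩ = ∫ x³·|ψ|² dx / ∫|ψ|² dx (integrals over the domain).
With sin²θ = (1 − cos2θ)/2 on 0 ≤ x ≤ d: ∫sin²(nπx/d) dx = d/2, ∫x·sin²(nπx/d) dx = d²/4, ∫x²·sin²(nπx/d) dx = d³·(1/6 − 1/(4n²π²)); higher powers xᵏ the same way, integrating xᵏ·cos(2nπx/d) by parts.
State is unnormalized: ∫|ψ|² dx = 1.9750, and ∫ψ*·x³·ψ dx = 30.060, so ⟨x³⟩ = 30.060 / 1.9750.
⟨x³⟩ = 15.220.

15.2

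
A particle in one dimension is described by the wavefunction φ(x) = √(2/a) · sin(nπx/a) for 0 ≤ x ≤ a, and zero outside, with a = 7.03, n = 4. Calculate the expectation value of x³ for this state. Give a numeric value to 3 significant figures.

85.2

⟨x³⟩ = ∫ x³·|φ|² dx (integrals over the domain).
With sin²θ = (1 − cos2θ)/2 on 0 ≤ x ≤ a: ∫sin²(nπx/a) dx = a/2, ∫x·sin²(nπx/a) dx = a²/4, ∫x²·sin²(nπx/a) dx = a³·(1/6 − 1/(4n²π²)); higher powers xᵏ the same way, integrating xᵏ·cos(2nπx/a) by parts.
⟨x³⟩ = 85.207.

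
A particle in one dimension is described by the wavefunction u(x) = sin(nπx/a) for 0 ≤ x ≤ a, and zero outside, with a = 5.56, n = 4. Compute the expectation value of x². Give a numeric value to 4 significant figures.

10.21

⟨x²⟩ = ∫ x²·|u|² dx / ∫|u|² dx (integrals over the domain).
With sin²θ = (1 − cos2θ)/2 on 0 ≤ x ≤ a: ∫sin²(nπx/a) dx = a/2, ∫x·sin²(nπx/a) dx = a²/4, ∫x²·sin²(nπx/a) dx = a³·(1/6 − 1/(4n²π²)); higher powers xᵏ the same way, integrating xᵏ·cos(2nπx/a) by parts.
State is unnormalized: ∫|u|² dx = 2.7800, and ∫u*·x²·u dx = 28.374, so ⟨x²⟩ = 28.374 / 2.7800.
⟨x²⟩ = 10.207.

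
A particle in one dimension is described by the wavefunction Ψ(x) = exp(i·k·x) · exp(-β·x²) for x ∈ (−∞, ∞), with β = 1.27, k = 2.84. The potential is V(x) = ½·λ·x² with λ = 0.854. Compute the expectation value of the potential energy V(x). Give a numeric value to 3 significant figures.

⟨V⟩ = ∫ V(x)·|Ψ|² dx / ∫|Ψ|² dx.
Gaussian moments: ∫x^(2j)·e^(−2βx²) dx = (2j−1)!!/(4β)^j · √(π/(2β)), odd powers integrate to 0; here √(π/(2β)) = 1.1121.
State is unnormalized: ∫|Ψ|² dx = 1.1121, and ∫Ψ*·V(x)·Ψ dx = 0.093481, so ⟨V⟩ = 0.093481 / 1.1121.
⟨V⟩ = 0.084055.

0.0841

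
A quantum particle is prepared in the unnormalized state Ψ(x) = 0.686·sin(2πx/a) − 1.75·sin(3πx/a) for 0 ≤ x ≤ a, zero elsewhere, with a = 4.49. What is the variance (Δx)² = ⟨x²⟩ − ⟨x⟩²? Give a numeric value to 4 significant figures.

1.195

Compute ⟨x⟩ and ⟨x²⟩ separately, then (Δx)² = ⟨x²⟩ − ⟨x⟩².
On 0 ≤ x ≤ a (j ≠ l): ∫sin²(jπx/a) dx = a/2, ∫sin(jπx/a)·sin(lπx/a) dx = 0; diagonal moments ∫x·sin²(jπx/a) dx = a²/4, ∫x²·sin²(jπx/a) dx = a³·(1/6 − 1/(4j²π²)); cross terms ∫x·sin(jπx/a)·sin(lπx/a) dx = 0 for j + l even and −4jla²/(π²(j² − l²)²) for j + l odd, ∫x²·sin(jπx/a)·sin(lπx/a) dx = (−1)^(j+l)·4jla³/(π²(j² − l²)²); higher powers the same way via product-to-sum and parts.
Normalization: ∫|Ψ|² dx = 7.9318.
⟨x⟩ = 2.8386 and ⟨x²⟩ = 9.2529.
(Δx)² = 9.2529 − (2.8386)² = 1.1953.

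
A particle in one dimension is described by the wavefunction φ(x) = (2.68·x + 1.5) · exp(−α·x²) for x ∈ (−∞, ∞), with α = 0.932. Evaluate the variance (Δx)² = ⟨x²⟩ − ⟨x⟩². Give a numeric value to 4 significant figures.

Compute ⟨x⟩ and ⟨x²⟩ separately, then (Δx)² = ⟨x²⟩ − ⟨x⟩².
Expand each integrand as polynomial × e^(−2αx²) and use ∫x^(2j)·e^(−2αx²) dx = (2j−1)!!/(4α)^j · √(π/(2α)), odd powers → 0; here √(π/(2α)) = 1.2982.
Normalization: ∫|φ|² dx = 5.4222.
⟨x⟩ = 0.51636 and ⟨x²⟩ = 0.51571.
(Δx)² = 0.51571 − (0.51636)² = 0.24908.

0.2491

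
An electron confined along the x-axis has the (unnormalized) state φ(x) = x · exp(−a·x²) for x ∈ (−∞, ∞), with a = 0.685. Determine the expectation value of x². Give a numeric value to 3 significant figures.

1.09

⟨x²⟩ = ∫ x²·|φ|² dx / ∫|φ|² dx (integrals over the domain).
Expand each integrand as polynomial × e^(−2ax²) and use ∫x^(2j)·e^(−2ax²) dx = (2j−1)!!/(4a)^j · √(π/(2a)), odd powers → 0; here √(π/(2a)) = 1.5143.
State is unnormalized: ∫|φ|² dx = 0.55267, and ∫φ*·x²·φ dx = 0.60511, so ⟨x²⟩ = 0.60511 / 0.55267.
⟨x²⟩ = 1.0949.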